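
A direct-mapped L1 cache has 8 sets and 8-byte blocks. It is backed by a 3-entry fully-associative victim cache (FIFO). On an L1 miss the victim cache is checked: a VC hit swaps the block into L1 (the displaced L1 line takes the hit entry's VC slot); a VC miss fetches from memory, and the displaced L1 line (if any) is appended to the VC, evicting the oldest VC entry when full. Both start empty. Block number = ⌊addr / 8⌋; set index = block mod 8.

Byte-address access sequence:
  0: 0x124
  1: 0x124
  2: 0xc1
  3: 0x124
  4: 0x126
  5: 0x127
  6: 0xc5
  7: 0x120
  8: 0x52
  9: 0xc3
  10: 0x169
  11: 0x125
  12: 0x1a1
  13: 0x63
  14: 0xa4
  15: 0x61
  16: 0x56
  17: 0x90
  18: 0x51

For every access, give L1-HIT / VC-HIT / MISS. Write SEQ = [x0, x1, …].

#0 0x124→b36/s4 MISS; vc=[]
#1 0x124→b36/s4 L1-HIT; vc=[]
#2 0xc1→b24/s0 MISS; vc=[]
#3 0x124→b36/s4 L1-HIT; vc=[]
#4 0x126→b36/s4 L1-HIT; vc=[]
#5 0x127→b36/s4 L1-HIT; vc=[]
#6 0xc5→b24/s0 L1-HIT; vc=[]
#7 0x120→b36/s4 L1-HIT; vc=[]
#8 0x52→b10/s2 MISS; vc=[]
#9 0xc3→b24/s0 L1-HIT; vc=[]
#10 0x169→b45/s5 MISS; vc=[]
#11 0x125→b36/s4 L1-HIT; vc=[]
#12 0x1a1→b52/s4 MISS; vc=[36]
#13 0x63→b12/s4 MISS; vc=[36,52]
#14 0xa4→b20/s4 MISS; vc=[36,52,12]
#15 0x61→b12/s4 VC-HIT; vc=[36,52,20]
#16 0x56→b10/s2 L1-HIT; vc=[36,52,20]
#17 0x90→b18/s2 MISS; vc=[52,20,10]
#18 0x51→b10/s2 VC-HIT; vc=[52,20,18]

SEQ = [MISS, L1-HIT, MISS, L1-HIT, L1-HIT, L1-HIT, L1-HIT, L1-HIT, MISS, L1-HIT, MISS, L1-HIT, MISS, MISS, MISS, VC-HIT, L1-HIT, MISS, VC-HIT]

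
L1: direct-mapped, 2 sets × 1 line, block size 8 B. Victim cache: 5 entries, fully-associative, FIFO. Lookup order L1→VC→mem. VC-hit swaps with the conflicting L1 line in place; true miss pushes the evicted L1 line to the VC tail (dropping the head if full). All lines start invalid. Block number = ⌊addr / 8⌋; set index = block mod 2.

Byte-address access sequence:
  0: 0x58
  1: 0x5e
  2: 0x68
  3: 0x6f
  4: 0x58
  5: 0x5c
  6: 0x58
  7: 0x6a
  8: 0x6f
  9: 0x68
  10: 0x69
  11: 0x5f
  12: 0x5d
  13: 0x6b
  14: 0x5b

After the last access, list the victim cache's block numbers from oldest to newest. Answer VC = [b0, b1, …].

  [0] addr=0x58 blk=11 s=1: MISS | VC []
  [1] addr=0x5e blk=11 s=1: L1-HIT | VC []
  [2] addr=0x68 blk=13 s=1: MISS | VC [11]
  [3] addr=0x6f blk=13 s=1: L1-HIT | VC [11]
  [4] addr=0x58 blk=11 s=1: VC-HIT | VC [13]
  [5] addr=0x5c blk=11 s=1: L1-HIT | VC [13]
  [6] addr=0x58 blk=11 s=1: L1-HIT | VC [13]
  [7] addr=0x6a blk=13 s=1: VC-HIT | VC [11]
  [8] addr=0x6f blk=13 s=1: L1-HIT | VC [11]
  [9] addr=0x68 blk=13 s=1: L1-HIT | VC [11]
  [10] addr=0x69 blk=13 s=1: L1-HIT | VC [11]
  [11] addr=0x5f blk=11 s=1: VC-HIT | VC [13]
  [12] addr=0x5d blk=11 s=1: L1-HIT | VC [13]
  [13] addr=0x6b blk=13 s=1: VC-HIT | VC [11]
  [14] addr=0x5b blk=11 s=1: VC-HIT | VC [13]

VC = [13]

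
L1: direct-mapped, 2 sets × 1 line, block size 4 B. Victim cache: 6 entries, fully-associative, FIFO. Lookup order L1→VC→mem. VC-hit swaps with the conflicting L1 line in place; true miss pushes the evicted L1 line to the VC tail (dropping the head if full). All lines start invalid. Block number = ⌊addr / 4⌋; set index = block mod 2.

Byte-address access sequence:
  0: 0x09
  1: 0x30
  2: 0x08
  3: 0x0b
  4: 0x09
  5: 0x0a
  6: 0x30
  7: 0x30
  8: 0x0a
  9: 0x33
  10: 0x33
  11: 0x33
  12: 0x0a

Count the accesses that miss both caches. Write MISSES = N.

  [0] addr=0x9 blk=2 s=0: MISS | VC []
  [1] addr=0x30 blk=12 s=0: MISS | VC [2]
  [2] addr=0x8 blk=2 s=0: VC-HIT | VC [12]
  [3] addr=0xb blk=2 s=0: L1-HIT | VC [12]
  [4] addr=0x9 blk=2 s=0: L1-HIT | VC [12]
  [5] addr=0xa blk=2 s=0: L1-HIT | VC [12]
  [6] addr=0x30 blk=12 s=0: VC-HIT | VC [2]
  [7] addr=0x30 blk=12 s=0: L1-HIT | VC [2]
  [8] addr=0xa blk=2 s=0: VC-HIT | VC [12]
  [9] addr=0x33 blk=12 s=0: VC-HIT | VC [2]
  [10] addr=0x33 blk=12 s=0: L1-HIT | VC [2]
  [11] addr=0x33 blk=12 s=0: L1-HIT | VC [2]
  [12] addr=0xa blk=2 s=0: VC-HIT | VC [12]

MISSES = 2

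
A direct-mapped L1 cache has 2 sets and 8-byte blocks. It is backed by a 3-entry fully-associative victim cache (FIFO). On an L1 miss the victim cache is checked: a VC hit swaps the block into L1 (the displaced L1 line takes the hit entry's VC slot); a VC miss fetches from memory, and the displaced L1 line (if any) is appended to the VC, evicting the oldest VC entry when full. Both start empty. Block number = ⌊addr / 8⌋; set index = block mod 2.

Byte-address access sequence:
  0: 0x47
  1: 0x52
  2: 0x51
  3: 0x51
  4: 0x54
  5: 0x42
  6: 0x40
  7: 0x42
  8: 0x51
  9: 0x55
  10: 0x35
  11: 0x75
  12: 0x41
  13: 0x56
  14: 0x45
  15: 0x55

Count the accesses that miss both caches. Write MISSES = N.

#0 0x47→b8/s0 MISS; vc=[]
#1 0x52→b10/s0 MISS; vc=[8]
#2 0x51→b10/s0 L1-HIT; vc=[8]
#3 0x51→b10/s0 L1-HIT; vc=[8]
#4 0x54→b10/s0 L1-HIT; vc=[8]
#5 0x42→b8/s0 VC-HIT; vc=[10]
#6 0x40→b8/s0 L1-HIT; vc=[10]
#7 0x42→b8/s0 L1-HIT; vc=[10]
#8 0x51→b10/s0 VC-HIT; vc=[8]
#9 0x55→b10/s0 L1-HIT; vc=[8]
#10 0x35→b6/s0 MISS; vc=[8,10]
#11 0x75→b14/s0 MISS; vc=[8,10,6]
#12 0x41→b8/s0 VC-HIT; vc=[14,10,6]
#13 0x56→b10/s0 VC-HIT; vc=[14,8,6]
#14 0x45→b8/s0 VC-HIT; vc=[14,10,6]
#15 0x55→b10/s0 VC-HIT; vc=[14,8,6]

MISSES = 4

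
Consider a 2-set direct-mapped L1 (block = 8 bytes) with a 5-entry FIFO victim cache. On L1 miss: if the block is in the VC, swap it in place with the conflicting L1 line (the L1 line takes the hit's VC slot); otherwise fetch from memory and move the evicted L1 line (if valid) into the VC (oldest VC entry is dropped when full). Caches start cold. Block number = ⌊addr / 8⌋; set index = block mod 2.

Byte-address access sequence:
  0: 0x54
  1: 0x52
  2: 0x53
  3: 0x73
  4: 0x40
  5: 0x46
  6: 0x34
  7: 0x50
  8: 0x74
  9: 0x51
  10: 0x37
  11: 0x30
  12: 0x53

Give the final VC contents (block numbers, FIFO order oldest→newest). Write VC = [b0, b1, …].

VC = [6, 14, 8]

#0 0x54→b10/s0 MISS; vc=[]
#1 0x52→b10/s0 L1-HIT; vc=[]
#2 0x53→b10/s0 L1-HIT; vc=[]
#3 0x73→b14/s0 MISS; vc=[10]
#4 0x40→b8/s0 MISS; vc=[10,14]
#5 0x46→b8/s0 L1-HIT; vc=[10,14]
#6 0x34→b6/s0 MISS; vc=[10,14,8]
#7 0x50→b10/s0 VC-HIT; vc=[6,14,8]
#8 0x74→b14/s0 VC-HIT; vc=[6,10,8]
#9 0x51→b10/s0 VC-HIT; vc=[6,14,8]
#10 0x37→b6/s0 VC-HIT; vc=[10,14,8]
#11 0x30→b6/s0 L1-HIT; vc=[10,14,8]
#12 0x53→b10/s0 VC-HIT; vc=[6,14,8]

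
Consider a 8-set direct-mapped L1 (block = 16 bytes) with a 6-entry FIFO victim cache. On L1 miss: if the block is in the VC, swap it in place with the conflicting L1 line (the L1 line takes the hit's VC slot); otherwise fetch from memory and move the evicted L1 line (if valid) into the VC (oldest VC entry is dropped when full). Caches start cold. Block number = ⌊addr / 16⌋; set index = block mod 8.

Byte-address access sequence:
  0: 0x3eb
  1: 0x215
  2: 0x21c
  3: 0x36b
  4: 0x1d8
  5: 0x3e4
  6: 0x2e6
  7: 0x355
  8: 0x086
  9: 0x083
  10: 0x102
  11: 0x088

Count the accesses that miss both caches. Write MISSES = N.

MISSES = 8

0: 0x3eb (blk 62, set 6) → MISS  vc=[]
1: 0x215 (blk 33, set 1) → MISS  vc=[]
2: 0x21c (blk 33, set 1) → L1-HIT  vc=[]
3: 0x36b (blk 54, set 6) → MISS  vc=[62]
4: 0x1d8 (blk 29, set 5) → MISS  vc=[62]
5: 0x3e4 (blk 62, set 6) → VC-HIT  vc=[54]
6: 0x2e6 (blk 46, set 6) → MISS  vc=[54, 62]
7: 0x355 (blk 53, set 5) → MISS  vc=[54, 62, 29]
8: 0x86 (blk 8, set 0) → MISS  vc=[54, 62, 29]
9: 0x83 (blk 8, set 0) → L1-HIT  vc=[54, 62, 29]
10: 0x102 (blk 16, set 0) → MISS  vc=[54, 62, 29, 8]
11: 0x88 (blk 8, set 0) → VC-HIT  vc=[54, 62, 29, 16]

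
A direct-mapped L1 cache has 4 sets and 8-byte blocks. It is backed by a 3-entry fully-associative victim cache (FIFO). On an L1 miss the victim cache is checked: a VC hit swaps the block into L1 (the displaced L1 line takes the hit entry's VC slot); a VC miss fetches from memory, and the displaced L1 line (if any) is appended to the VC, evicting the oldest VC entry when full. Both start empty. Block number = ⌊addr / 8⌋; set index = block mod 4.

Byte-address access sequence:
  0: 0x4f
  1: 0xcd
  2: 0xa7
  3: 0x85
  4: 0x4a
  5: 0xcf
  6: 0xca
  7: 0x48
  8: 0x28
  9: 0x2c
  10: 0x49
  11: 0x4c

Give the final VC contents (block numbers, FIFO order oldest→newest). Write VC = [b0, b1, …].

#0 0x4f→b9/s1 MISS; vc=[]
#1 0xcd→b25/s1 MISS; vc=[9]
#2 0xa7→b20/s0 MISS; vc=[9]
#3 0x85→b16/s0 MISS; vc=[9,20]
#4 0x4a→b9/s1 VC-HIT; vc=[25,20]
#5 0xcf→b25/s1 VC-HIT; vc=[9,20]
#6 0xca→b25/s1 L1-HIT; vc=[9,20]
#7 0x48→b9/s1 VC-HIT; vc=[25,20]
#8 0x28→b5/s1 MISS; vc=[25,20,9]
#9 0x2c→b5/s1 L1-HIT; vc=[25,20,9]
#10 0x49→b9/s1 VC-HIT; vc=[25,20,5]
#11 0x4c→b9/s1 L1-HIT; vc=[25,20,5]

VC = [25, 20, 5]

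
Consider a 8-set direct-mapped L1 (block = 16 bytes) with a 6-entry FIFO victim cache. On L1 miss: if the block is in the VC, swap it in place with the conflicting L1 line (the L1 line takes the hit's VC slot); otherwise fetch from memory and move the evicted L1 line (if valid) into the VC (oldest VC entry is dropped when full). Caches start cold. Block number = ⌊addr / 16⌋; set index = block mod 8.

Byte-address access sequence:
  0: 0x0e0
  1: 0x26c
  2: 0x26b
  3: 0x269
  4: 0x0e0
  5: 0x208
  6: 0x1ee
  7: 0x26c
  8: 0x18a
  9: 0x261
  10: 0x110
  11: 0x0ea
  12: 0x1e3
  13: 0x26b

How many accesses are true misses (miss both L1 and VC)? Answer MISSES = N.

  [0] addr=0xe0 blk=14 s=6: MISS | VC []
  [1] addr=0x26c blk=38 s=6: MISS | VC [14]
  [2] addr=0x26b blk=38 s=6: L1-HIT | VC [14]
  [3] addr=0x269 blk=38 s=6: L1-HIT | VC [14]
  [4] addr=0xe0 blk=14 s=6: VC-HIT | VC [38]
  [5] addr=0x208 blk=32 s=0: MISS | VC [38]
  [6] addr=0x1ee blk=30 s=6: MISS | VC [38, 14]
  [7] addr=0x26c blk=38 s=6: VC-HIT | VC [30, 14]
  [8] addr=0x18a blk=24 s=0: MISS | VC [30, 14, 32]
  [9] addr=0x261 blk=38 s=6: L1-HIT | VC [30, 14, 32]
  [10] addr=0x110 blk=17 s=1: MISS | VC [30, 14, 32]
  [11] addr=0xea blk=14 s=6: VC-HIT | VC [30, 38, 32]
  [12] addr=0x1e3 blk=30 s=6: VC-HIT | VC [14, 38, 32]
  [13] addr=0x26b blk=38 s=6: VC-HIT | VC [14, 30, 32]

MISSES = 6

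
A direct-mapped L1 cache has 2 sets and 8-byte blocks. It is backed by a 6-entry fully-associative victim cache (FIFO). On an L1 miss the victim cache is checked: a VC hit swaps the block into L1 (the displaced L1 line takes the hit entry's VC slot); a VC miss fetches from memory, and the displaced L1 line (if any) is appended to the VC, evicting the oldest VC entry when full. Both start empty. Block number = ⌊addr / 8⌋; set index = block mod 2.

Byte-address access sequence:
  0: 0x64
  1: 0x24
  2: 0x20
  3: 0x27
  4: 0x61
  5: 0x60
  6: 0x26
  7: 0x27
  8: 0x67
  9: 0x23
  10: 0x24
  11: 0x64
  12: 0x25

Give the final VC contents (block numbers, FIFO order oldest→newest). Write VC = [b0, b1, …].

#0 0x64→b12/s0 MISS; vc=[]
#1 0x24→b4/s0 MISS; vc=[12]
#2 0x20→b4/s0 L1-HIT; vc=[12]
#3 0x27→b4/s0 L1-HIT; vc=[12]
#4 0x61→b12/s0 VC-HIT; vc=[4]
#5 0x60→b12/s0 L1-HIT; vc=[4]
#6 0x26→b4/s0 VC-HIT; vc=[12]
#7 0x27→b4/s0 L1-HIT; vc=[12]
#8 0x67→b12/s0 VC-HIT; vc=[4]
#9 0x23→b4/s0 VC-HIT; vc=[12]
#10 0x24→b4/s0 L1-HIT; vc=[12]
#11 0x64→b12/s0 VC-HIT; vc=[4]
#12 0x25→b4/s0 VC-HIT; vc=[12]

VC = [12]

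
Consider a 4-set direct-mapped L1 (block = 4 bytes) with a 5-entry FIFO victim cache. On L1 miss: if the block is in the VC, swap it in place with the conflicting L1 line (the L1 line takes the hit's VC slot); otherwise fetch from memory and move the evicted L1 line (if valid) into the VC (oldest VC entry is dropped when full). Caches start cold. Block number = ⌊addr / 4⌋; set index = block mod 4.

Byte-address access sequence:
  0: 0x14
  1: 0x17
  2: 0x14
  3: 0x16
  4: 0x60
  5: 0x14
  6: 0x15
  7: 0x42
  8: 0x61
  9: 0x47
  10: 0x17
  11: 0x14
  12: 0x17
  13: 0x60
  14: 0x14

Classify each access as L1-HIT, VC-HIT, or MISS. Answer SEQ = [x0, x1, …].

0: 0x14 (blk 5, set 1) → MISS  vc=[]
1: 0x17 (blk 5, set 1) → L1-HIT  vc=[]
2: 0x14 (blk 5, set 1) → L1-HIT  vc=[]
3: 0x16 (blk 5, set 1) → L1-HIT  vc=[]
4: 0x60 (blk 24, set 0) → MISS  vc=[]
5: 0x14 (blk 5, set 1) → L1-HIT  vc=[]
6: 0x15 (blk 5, set 1) → L1-HIT  vc=[]
7: 0x42 (blk 16, set 0) → MISS  vc=[24]
8: 0x61 (blk 24, set 0) → VC-HIT  vc=[16]
9: 0x47 (blk 17, set 1) → MISS  vc=[16, 5]
10: 0x17 (blk 5, set 1) → VC-HIT  vc=[16, 17]
11: 0x14 (blk 5, set 1) → L1-HIT  vc=[16, 17]
12: 0x17 (blk 5, set 1) → L1-HIT  vc=[16, 17]
13: 0x60 (blk 24, set 0) → L1-HIT  vc=[16, 17]
14: 0x14 (blk 5, set 1) → L1-HIT  vc=[16, 17]

SEQ = [MISS, L1-HIT, L1-HIT, L1-HIT, MISS, L1-HIT, L1-HIT, MISS, VC-HIT, MISS, VC-HIT, L1-HIT, L1-HIT, L1-HIT, L1-HIT]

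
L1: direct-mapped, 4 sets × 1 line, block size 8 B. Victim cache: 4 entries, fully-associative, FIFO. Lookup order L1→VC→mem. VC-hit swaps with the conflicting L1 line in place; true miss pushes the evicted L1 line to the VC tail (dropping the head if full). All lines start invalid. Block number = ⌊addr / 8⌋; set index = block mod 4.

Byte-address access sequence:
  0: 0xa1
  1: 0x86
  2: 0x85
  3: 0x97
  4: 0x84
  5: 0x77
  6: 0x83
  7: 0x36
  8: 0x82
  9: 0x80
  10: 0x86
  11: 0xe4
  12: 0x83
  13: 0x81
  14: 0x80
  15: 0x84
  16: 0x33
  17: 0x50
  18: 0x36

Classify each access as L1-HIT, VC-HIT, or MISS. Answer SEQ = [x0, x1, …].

SEQ = [MISS, MISS, L1-HIT, MISS, L1-HIT, MISS, L1-HIT, MISS, L1-HIT, L1-HIT, L1-HIT, MISS, VC-HIT, L1-HIT, L1-HIT, L1-HIT, L1-HIT, MISS, VC-HIT]

0: 0xa1 (blk 20, set 0) → MISS  vc=[]
1: 0x86 (blk 16, set 0) → MISS  vc=[20]
2: 0x85 (blk 16, set 0) → L1-HIT  vc=[20]
3: 0x97 (blk 18, set 2) → MISS  vc=[20]
4: 0x84 (blk 16, set 0) → L1-HIT  vc=[20]
5: 0x77 (blk 14, set 2) → MISS  vc=[20, 18]
6: 0x83 (blk 16, set 0) → L1-HIT  vc=[20, 18]
7: 0x36 (blk 6, set 2) → MISS  vc=[20, 18, 14]
8: 0x82 (blk 16, set 0) → L1-HIT  vc=[20, 18, 14]
9: 0x80 (blk 16, set 0) → L1-HIT  vc=[20, 18, 14]
10: 0x86 (blk 16, set 0) → L1-HIT  vc=[20, 18, 14]
11: 0xe4 (blk 28, set 0) → MISS  vc=[20, 18, 14, 16]
12: 0x83 (blk 16, set 0) → VC-HIT  vc=[20, 18, 14, 28]
13: 0x81 (blk 16, set 0) → L1-HIT  vc=[20, 18, 14, 28]
14: 0x80 (blk 16, set 0) → L1-HIT  vc=[20, 18, 14, 28]
15: 0x84 (blk 16, set 0) → L1-HIT  vc=[20, 18, 14, 28]
16: 0x33 (blk 6, set 2) → L1-HIT  vc=[20, 18, 14, 28]
17: 0x50 (blk 10, set 2) → MISS  vc=[18, 14, 28, 6]
18: 0x36 (blk 6, set 2) → VC-HIT  vc=[18, 14, 28, 10]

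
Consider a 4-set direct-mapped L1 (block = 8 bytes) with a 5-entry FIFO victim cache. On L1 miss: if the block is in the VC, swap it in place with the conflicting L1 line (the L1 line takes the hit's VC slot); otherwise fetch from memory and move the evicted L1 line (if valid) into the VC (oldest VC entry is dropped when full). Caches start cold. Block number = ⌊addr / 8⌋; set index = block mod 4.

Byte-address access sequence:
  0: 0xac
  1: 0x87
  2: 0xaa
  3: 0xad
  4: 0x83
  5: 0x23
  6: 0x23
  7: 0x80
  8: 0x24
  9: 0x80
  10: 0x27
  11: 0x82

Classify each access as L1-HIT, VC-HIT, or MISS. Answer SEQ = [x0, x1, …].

  [0] addr=0xac blk=21 s=1: MISS | VC []
  [1] addr=0x87 blk=16 s=0: MISS | VC []
  [2] addr=0xaa blk=21 s=1: L1-HIT | VC []
  [3] addr=0xad blk=21 s=1: L1-HIT | VC []
  [4] addr=0x83 blk=16 s=0: L1-HIT | VC []
  [5] addr=0x23 blk=4 s=0: MISS | VC [16]
  [6] addr=0x23 blk=4 s=0: L1-HIT | VC [16]
  [7] addr=0x80 blk=16 s=0: VC-HIT | VC [4]
  [8] addr=0x24 blk=4 s=0: VC-HIT | VC [16]
  [9] addr=0x80 blk=16 s=0: VC-HIT | VC [4]
  [10] addr=0x27 blk=4 s=0: VC-HIT | VC [16]
  [11] addr=0x82 blk=16 s=0: VC-HIT | VC [4]

SEQ = [MISS, MISS, L1-HIT, L1-HIT, L1-HIT, MISS, L1-HIT, VC-HIT, VC-HIT, VC-HIT, VC-HIT, VC-HIT]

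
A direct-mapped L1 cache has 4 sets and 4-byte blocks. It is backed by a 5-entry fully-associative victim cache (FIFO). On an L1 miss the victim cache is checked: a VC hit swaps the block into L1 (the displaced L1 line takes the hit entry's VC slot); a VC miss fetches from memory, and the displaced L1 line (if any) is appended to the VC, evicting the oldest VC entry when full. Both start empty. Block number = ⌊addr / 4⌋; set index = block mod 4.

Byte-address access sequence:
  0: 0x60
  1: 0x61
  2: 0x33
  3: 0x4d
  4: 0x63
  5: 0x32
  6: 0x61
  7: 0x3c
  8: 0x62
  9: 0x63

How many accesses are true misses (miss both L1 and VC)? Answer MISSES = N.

0: 0x60 (blk 24, set 0) → MISS  vc=[]
1: 0x61 (blk 24, set 0) → L1-HIT  vc=[]
2: 0x33 (blk 12, set 0) → MISS  vc=[24]
3: 0x4d (blk 19, set 3) → MISS  vc=[24]
4: 0x63 (blk 24, set 0) → VC-HIT  vc=[12]
5: 0x32 (blk 12, set 0) → VC-HIT  vc=[24]
6: 0x61 (blk 24, set 0) → VC-HIT  vc=[12]
7: 0x3c (blk 15, set 3) → MISS  vc=[12, 19]
8: 0x62 (blk 24, set 0) → L1-HIT  vc=[12, 19]
9: 0x63 (blk 24, set 0) → L1-HIT  vc=[12, 19]

MISSES = 4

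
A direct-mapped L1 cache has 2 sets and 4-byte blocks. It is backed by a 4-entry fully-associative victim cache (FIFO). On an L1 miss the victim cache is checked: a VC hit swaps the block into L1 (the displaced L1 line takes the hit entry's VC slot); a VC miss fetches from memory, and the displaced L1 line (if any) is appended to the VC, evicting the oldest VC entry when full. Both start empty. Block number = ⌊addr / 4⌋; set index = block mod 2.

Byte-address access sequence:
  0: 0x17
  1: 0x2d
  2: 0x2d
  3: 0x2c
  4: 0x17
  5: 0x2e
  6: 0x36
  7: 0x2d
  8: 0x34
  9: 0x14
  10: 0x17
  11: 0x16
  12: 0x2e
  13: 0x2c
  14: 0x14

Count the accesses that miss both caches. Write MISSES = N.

MISSES = 3

  [0] addr=0x17 blk=5 s=1: MISS | VC []
  [1] addr=0x2d blk=11 s=1: MISS | VC [5]
  [2] addr=0x2d blk=11 s=1: L1-HIT | VC [5]
  [3] addr=0x2c blk=11 s=1: L1-HIT | VC [5]
  [4] addr=0x17 blk=5 s=1: VC-HIT | VC [11]
  [5] addr=0x2e blk=11 s=1: VC-HIT | VC [5]
  [6] addr=0x36 blk=13 s=1: MISS | VC [5, 11]
  [7] addr=0x2d blk=11 s=1: VC-HIT | VC [5, 13]
  [8] addr=0x34 blk=13 s=1: VC-HIT | VC [5, 11]
  [9] addr=0x14 blk=5 s=1: VC-HIT | VC [13, 11]
  [10] addr=0x17 blk=5 s=1: L1-HIT | VC [13, 11]
  [11] addr=0x16 blk=5 s=1: L1-HIT | VC [13, 11]
  [12] addr=0x2e blk=11 s=1: VC-HIT | VC [13, 5]
  [13] addr=0x2c blk=11 s=1: L1-HIT | VC [13, 5]
  [14] addr=0x14 blk=5 s=1: VC-HIT | VC [13, 11]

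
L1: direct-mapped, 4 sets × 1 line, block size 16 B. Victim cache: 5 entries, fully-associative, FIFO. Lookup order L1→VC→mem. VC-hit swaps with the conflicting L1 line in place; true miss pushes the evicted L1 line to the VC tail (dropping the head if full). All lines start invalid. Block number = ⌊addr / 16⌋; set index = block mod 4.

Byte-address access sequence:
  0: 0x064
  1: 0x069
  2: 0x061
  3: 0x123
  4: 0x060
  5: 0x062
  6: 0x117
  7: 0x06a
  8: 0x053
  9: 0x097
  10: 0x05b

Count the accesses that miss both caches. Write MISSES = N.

MISSES = 5

0: 0x64 (blk 6, set 2) → MISS  vc=[]
1: 0x69 (blk 6, set 2) → L1-HIT  vc=[]
2: 0x61 (blk 6, set 2) → L1-HIT  vc=[]
3: 0x123 (blk 18, set 2) → MISS  vc=[6]
4: 0x60 (blk 6, set 2) → VC-HIT  vc=[18]
5: 0x62 (blk 6, set 2) → L1-HIT  vc=[18]
6: 0x117 (blk 17, set 1) → MISS  vc=[18]
7: 0x6a (blk 6, set 2) → L1-HIT  vc=[18]
8: 0x53 (blk 5, set 1) → MISS  vc=[18, 17]
9: 0x97 (blk 9, set 1) → MISS  vc=[18, 17, 5]
10: 0x5b (blk 5, set 1) → VC-HIT  vc=[18, 17, 9]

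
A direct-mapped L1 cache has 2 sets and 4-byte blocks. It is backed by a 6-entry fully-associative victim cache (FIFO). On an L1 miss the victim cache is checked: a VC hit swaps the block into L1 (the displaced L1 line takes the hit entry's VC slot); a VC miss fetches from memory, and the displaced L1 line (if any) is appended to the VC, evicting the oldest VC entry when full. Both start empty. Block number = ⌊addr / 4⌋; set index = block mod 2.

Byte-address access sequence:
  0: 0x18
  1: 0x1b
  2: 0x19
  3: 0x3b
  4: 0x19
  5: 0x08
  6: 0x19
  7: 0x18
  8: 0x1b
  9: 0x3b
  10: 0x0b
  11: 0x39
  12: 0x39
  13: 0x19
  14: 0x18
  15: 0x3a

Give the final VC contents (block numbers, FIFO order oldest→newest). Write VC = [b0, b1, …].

VC = [6, 2]

0: 0x18 (blk 6, set 0) → MISS  vc=[]
1: 0x1b (blk 6, set 0) → L1-HIT  vc=[]
2: 0x19 (blk 6, set 0) → L1-HIT  vc=[]
3: 0x3b (blk 14, set 0) → MISS  vc=[6]
4: 0x19 (blk 6, set 0) → VC-HIT  vc=[14]
5: 0x8 (blk 2, set 0) → MISS  vc=[14, 6]
6: 0x19 (blk 6, set 0) → VC-HIT  vc=[14, 2]
7: 0x18 (blk 6, set 0) → L1-HIT  vc=[14, 2]
8: 0x1b (blk 6, set 0) → L1-HIT  vc=[14, 2]
9: 0x3b (blk 14, set 0) → VC-HIT  vc=[6, 2]
10: 0xb (blk 2, set 0) → VC-HIT  vc=[6, 14]
11: 0x39 (blk 14, set 0) → VC-HIT  vc=[6, 2]
12: 0x39 (blk 14, set 0) → L1-HIT  vc=[6, 2]
13: 0x19 (blk 6, set 0) → VC-HIT  vc=[14, 2]
14: 0x18 (blk 6, set 0) → L1-HIT  vc=[14, 2]
15: 0x3a (blk 14, set 0) → VC-HIT  vc=[6, 2]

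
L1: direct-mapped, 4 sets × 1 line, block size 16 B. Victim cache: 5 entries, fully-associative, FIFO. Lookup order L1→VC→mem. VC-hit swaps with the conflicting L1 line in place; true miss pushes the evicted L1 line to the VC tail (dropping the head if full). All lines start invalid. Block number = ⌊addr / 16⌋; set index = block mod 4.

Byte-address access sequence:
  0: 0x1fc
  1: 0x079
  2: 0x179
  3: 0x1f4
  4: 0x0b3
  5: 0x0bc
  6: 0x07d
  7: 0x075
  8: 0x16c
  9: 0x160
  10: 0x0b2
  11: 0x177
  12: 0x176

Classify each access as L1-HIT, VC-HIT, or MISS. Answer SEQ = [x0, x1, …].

SEQ = [MISS, MISS, MISS, VC-HIT, MISS, L1-HIT, VC-HIT, L1-HIT, MISS, L1-HIT, VC-HIT, VC-HIT, L1-HIT]

0: 0x1fc (blk 31, set 3) → MISS  vc=[]
1: 0x79 (blk 7, set 3) → MISS  vc=[31]
2: 0x179 (blk 23, set 3) → MISS  vc=[31, 7]
3: 0x1f4 (blk 31, set 3) → VC-HIT  vc=[23, 7]
4: 0xb3 (blk 11, set 3) → MISS  vc=[23, 7, 31]
5: 0xbc (blk 11, set 3) → L1-HIT  vc=[23, 7, 31]
6: 0x7d (blk 7, set 3) → VC-HIT  vc=[23, 11, 31]
7: 0x75 (blk 7, set 3) → L1-HIT  vc=[23, 11, 31]
8: 0x16c (blk 22, set 2) → MISS  vc=[23, 11, 31]
9: 0x160 (blk 22, set 2) → L1-HIT  vc=[23, 11, 31]
10: 0xb2 (blk 11, set 3) → VC-HIT  vc=[23, 7, 31]
11: 0x177 (blk 23, set 3) → VC-HIT  vc=[11, 7, 31]
12: 0x176 (blk 23, set 3) → L1-HIT  vc=[11, 7, 31]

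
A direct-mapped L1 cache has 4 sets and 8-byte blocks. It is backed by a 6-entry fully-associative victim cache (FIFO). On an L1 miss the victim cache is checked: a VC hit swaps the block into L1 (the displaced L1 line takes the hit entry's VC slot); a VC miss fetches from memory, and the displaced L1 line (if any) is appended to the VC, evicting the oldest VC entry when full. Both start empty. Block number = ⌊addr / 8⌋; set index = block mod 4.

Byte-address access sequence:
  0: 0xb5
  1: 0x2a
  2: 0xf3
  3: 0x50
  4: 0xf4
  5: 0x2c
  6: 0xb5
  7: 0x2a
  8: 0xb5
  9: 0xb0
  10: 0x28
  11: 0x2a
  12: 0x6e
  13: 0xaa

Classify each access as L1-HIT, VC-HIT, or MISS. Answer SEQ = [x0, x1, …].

SEQ = [MISS, MISS, MISS, MISS, VC-HIT, L1-HIT, VC-HIT, L1-HIT, L1-HIT, L1-HIT, L1-HIT, L1-HIT, MISS, MISS]

0: 0xb5 (blk 22, set 2) → MISS  vc=[]
1: 0x2a (blk 5, set 1) → MISS  vc=[]
2: 0xf3 (blk 30, set 2) → MISS  vc=[22]
3: 0x50 (blk 10, set 2) → MISS  vc=[22, 30]
4: 0xf4 (blk 30, set 2) → VC-HIT  vc=[22, 10]
5: 0x2c (blk 5, set 1) → L1-HIT  vc=[22, 10]
6: 0xb5 (blk 22, set 2) → VC-HIT  vc=[30, 10]
7: 0x2a (blk 5, set 1) → L1-HIT  vc=[30, 10]
8: 0xb5 (blk 22, set 2) → L1-HIT  vc=[30, 10]
9: 0xb0 (blk 22, set 2) → L1-HIT  vc=[30, 10]
10: 0x28 (blk 5, set 1) → L1-HIT  vc=[30, 10]
11: 0x2a (blk 5, set 1) → L1-HIT  vc=[30, 10]
12: 0x6e (blk 13, set 1) → MISS  vc=[30, 10, 5]
13: 0xaa (blk 21, set 1) → MISS  vc=[30, 10, 5, 13]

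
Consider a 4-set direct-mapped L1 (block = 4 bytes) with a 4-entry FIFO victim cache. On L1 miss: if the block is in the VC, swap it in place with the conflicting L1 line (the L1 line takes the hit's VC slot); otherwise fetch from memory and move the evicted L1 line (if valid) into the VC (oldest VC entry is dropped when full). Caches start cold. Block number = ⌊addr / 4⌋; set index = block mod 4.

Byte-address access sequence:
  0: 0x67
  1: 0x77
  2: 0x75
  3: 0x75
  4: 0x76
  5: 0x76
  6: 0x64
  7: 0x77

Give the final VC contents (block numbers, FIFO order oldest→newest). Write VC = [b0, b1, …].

VC = [25]

  [0] addr=0x67 blk=25 s=1: MISS | VC []
  [1] addr=0x77 blk=29 s=1: MISS | VC [25]
  [2] addr=0x75 blk=29 s=1: L1-HIT | VC [25]
  [3] addr=0x75 blk=29 s=1: L1-HIT | VC [25]
  [4] addr=0x76 blk=29 s=1: L1-HIT | VC [25]
  [5] addr=0x76 blk=29 s=1: L1-HIT | VC [25]
  [6] addr=0x64 blk=25 s=1: VC-HIT | VC [29]
  [7] addr=0x77 blk=29 s=1: VC-HIT | VC [25]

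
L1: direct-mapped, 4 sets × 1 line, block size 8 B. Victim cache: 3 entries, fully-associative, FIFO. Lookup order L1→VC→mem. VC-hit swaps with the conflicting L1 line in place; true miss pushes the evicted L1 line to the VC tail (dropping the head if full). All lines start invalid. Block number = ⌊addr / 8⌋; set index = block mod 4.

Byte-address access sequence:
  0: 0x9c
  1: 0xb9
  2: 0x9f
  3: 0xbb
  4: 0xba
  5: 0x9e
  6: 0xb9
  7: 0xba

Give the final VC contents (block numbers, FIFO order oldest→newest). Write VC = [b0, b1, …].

VC = [19]

0: 0x9c (blk 19, set 3) → MISS  vc=[]
1: 0xb9 (blk 23, set 3) → MISS  vc=[19]
2: 0x9f (blk 19, set 3) → VC-HIT  vc=[23]
3: 0xbb (blk 23, set 3) → VC-HIT  vc=[19]
4: 0xba (blk 23, set 3) → L1-HIT  vc=[19]
5: 0x9e (blk 19, set 3) → VC-HIT  vc=[23]
6: 0xb9 (blk 23, set 3) → VC-HIT  vc=[19]
7: 0xba (blk 23, set 3) → L1-HIT  vc=[19]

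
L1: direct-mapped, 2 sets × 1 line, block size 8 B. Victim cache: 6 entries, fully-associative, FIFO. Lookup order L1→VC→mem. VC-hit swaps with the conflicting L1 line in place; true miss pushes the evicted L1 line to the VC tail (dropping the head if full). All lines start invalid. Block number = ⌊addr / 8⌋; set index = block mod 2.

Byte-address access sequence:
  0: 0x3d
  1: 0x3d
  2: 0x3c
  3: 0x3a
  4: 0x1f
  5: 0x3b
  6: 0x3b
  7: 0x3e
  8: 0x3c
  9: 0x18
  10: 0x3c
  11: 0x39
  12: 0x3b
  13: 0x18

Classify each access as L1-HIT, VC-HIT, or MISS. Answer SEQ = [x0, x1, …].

SEQ = [MISS, L1-HIT, L1-HIT, L1-HIT, MISS, VC-HIT, L1-HIT, L1-HIT, L1-HIT, VC-HIT, VC-HIT, L1-HIT, L1-HIT, VC-HIT]

  [0] addr=0x3d blk=7 s=1: MISS | VC []
  [1] addr=0x3d blk=7 s=1: L1-HIT | VC []
  [2] addr=0x3c blk=7 s=1: L1-HIT | VC []
  [3] addr=0x3a blk=7 s=1: L1-HIT | VC []
  [4] addr=0x1f blk=3 s=1: MISS | VC [7]
  [5] addr=0x3b blk=7 s=1: VC-HIT | VC [3]
  [6] addr=0x3b blk=7 s=1: L1-HIT | VC [3]
  [7] addr=0x3e blk=7 s=1: L1-HIT | VC [3]
  [8] addr=0x3c blk=7 s=1: L1-HIT | VC [3]
  [9] addr=0x18 blk=3 s=1: VC-HIT | VC [7]
  [10] addr=0x3c blk=7 s=1: VC-HIT | VC [3]
  [11] addr=0x39 blk=7 s=1: L1-HIT | VC [3]
  [12] addr=0x3b blk=7 s=1: L1-HIT | VC [3]
  [13] addr=0x18 blk=3 s=1: VC-HIT | VC [7]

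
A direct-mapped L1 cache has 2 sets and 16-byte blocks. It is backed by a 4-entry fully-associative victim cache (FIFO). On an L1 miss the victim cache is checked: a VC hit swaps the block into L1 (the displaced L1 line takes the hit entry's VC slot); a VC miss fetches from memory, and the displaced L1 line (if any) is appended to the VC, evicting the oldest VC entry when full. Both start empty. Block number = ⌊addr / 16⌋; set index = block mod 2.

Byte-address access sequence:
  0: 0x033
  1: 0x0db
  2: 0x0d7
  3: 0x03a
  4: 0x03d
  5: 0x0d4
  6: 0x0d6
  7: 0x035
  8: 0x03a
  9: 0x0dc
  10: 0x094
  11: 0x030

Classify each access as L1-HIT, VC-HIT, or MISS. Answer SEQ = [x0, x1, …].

  [0] addr=0x33 blk=3 s=1: MISS | VC []
  [1] addr=0xdb blk=13 s=1: MISS | VC [3]
  [2] addr=0xd7 blk=13 s=1: L1-HIT | VC [3]
  [3] addr=0x3a blk=3 s=1: VC-HIT | VC [13]
  [4] addr=0x3d blk=3 s=1: L1-HIT | VC [13]
  [5] addr=0xd4 blk=13 s=1: VC-HIT | VC [3]
  [6] addr=0xd6 blk=13 s=1: L1-HIT | VC [3]
  [7] addr=0x35 blk=3 s=1: VC-HIT | VC [13]
  [8] addr=0x3a blk=3 s=1: L1-HIT | VC [13]
  [9] addr=0xdc blk=13 s=1: VC-HIT | VC [3]
  [10] addr=0x94 blk=9 s=1: MISS | VC [3, 13]
  [11] addr=0x30 blk=3 s=1: VC-HIT | VC [9, 13]

SEQ = [MISS, MISS, L1-HIT, VC-HIT, L1-HIT, VC-HIT, L1-HIT, VC-HIT, L1-HIT, VC-HIT, MISS, VC-HIT]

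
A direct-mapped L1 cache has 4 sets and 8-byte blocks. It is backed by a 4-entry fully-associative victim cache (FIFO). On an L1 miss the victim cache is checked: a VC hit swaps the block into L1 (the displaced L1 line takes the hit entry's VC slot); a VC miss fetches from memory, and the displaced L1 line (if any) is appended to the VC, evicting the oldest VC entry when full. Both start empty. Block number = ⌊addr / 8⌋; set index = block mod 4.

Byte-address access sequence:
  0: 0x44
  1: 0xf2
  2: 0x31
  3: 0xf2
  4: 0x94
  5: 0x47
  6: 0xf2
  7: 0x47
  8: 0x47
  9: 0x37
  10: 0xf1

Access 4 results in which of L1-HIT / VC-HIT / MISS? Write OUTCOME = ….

OUTCOME = MISS

#0 0x44→b8/s0 MISS; vc=[]
#1 0xf2→b30/s2 MISS; vc=[]
#2 0x31→b6/s2 MISS; vc=[30]
#3 0xf2→b30/s2 VC-HIT; vc=[6]
#4 0x94→b18/s2 MISS; vc=[6,30]
#5 0x47→b8/s0 L1-HIT; vc=[6,30]
#6 0xf2→b30/s2 VC-HIT; vc=[6,18]
#7 0x47→b8/s0 L1-HIT; vc=[6,18]
#8 0x47→b8/s0 L1-HIT; vc=[6,18]
#9 0x37→b6/s2 VC-HIT; vc=[30,18]
#10 0xf1→b30/s2 VC-HIT; vc=[6,18]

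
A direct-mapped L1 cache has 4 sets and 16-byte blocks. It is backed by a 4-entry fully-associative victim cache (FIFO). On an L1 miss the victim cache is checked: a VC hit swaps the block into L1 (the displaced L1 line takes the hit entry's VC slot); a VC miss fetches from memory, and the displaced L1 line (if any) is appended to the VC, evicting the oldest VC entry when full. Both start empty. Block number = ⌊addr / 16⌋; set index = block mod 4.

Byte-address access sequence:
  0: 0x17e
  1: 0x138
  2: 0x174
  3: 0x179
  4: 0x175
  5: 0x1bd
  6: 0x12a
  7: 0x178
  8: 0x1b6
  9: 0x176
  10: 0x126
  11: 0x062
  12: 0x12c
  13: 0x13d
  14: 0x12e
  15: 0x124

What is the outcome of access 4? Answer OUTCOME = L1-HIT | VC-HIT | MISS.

#0 0x17e→b23/s3 MISS; vc=[]
#1 0x138→b19/s3 MISS; vc=[23]
#2 0x174→b23/s3 VC-HIT; vc=[19]
#3 0x179→b23/s3 L1-HIT; vc=[19]
#4 0x175→b23/s3 L1-HIT; vc=[19]
#5 0x1bd→b27/s3 MISS; vc=[19,23]
#6 0x12a→b18/s2 MISS; vc=[19,23]
#7 0x178→b23/s3 VC-HIT; vc=[19,27]
#8 0x1b6→b27/s3 VC-HIT; vc=[19,23]
#9 0x176→b23/s3 VC-HIT; vc=[19,27]
#10 0x126→b18/s2 L1-HIT; vc=[19,27]
#11 0x62→b6/s2 MISS; vc=[19,27,18]
#12 0x12c→b18/s2 VC-HIT; vc=[19,27,6]
#13 0x13d→b19/s3 VC-HIT; vc=[23,27,6]
#14 0x12e→b18/s2 L1-HIT; vc=[23,27,6]
#15 0x124→b18/s2 L1-HIT; vc=[23,27,6]

OUTCOME = L1-HIT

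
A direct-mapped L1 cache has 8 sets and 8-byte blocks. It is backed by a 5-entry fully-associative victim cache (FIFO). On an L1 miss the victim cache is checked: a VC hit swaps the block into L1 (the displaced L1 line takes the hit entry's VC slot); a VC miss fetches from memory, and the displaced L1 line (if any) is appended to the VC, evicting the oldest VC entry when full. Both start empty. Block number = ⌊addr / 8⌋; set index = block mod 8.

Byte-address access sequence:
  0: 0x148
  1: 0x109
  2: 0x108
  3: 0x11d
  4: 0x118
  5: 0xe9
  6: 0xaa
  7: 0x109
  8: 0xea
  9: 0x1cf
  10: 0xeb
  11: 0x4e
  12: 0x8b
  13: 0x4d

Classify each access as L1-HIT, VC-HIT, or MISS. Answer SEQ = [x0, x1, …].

#0 0x148→b41/s1 MISS; vc=[]
#1 0x109→b33/s1 MISS; vc=[41]
#2 0x108→b33/s1 L1-HIT; vc=[41]
#3 0x11d→b35/s3 MISS; vc=[41]
#4 0x118→b35/s3 L1-HIT; vc=[41]
#5 0xe9→b29/s5 MISS; vc=[41]
#6 0xaa→b21/s5 MISS; vc=[41,29]
#7 0x109→b33/s1 L1-HIT; vc=[41,29]
#8 0xea→b29/s5 VC-HIT; vc=[41,21]
#9 0x1cf→b57/s1 MISS; vc=[41,21,33]
#10 0xeb→b29/s5 L1-HIT; vc=[41,21,33]
#11 0x4e→b9/s1 MISS; vc=[41,21,33,57]
#12 0x8b→b17/s1 MISS; vc=[41,21,33,57,9]
#13 0x4d→b9/s1 VC-HIT; vc=[41,21,33,57,17]

SEQ = [MISS, MISS, L1-HIT, MISS, L1-HIT, MISS, MISS, L1-HIT, VC-HIT, MISS, L1-HIT, MISS, MISS, VC-HIT]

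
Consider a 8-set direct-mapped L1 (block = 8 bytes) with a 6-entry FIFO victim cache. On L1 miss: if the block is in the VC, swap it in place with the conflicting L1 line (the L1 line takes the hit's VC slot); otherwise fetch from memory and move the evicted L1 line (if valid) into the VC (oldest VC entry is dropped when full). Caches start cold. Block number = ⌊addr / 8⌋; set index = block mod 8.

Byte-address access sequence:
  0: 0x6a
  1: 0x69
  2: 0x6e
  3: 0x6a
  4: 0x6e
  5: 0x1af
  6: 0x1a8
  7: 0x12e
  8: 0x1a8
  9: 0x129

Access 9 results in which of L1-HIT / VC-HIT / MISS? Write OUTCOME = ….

  [0] addr=0x6a blk=13 s=5: MISS | VC []
  [1] addr=0x69 blk=13 s=5: L1-HIT | VC []
  [2] addr=0x6e blk=13 s=5: L1-HIT | VC []
  [3] addr=0x6a blk=13 s=5: L1-HIT | VC []
  [4] addr=0x6e blk=13 s=5: L1-HIT | VC []
  [5] addr=0x1af blk=53 s=5: MISS | VC [13]
  [6] addr=0x1a8 blk=53 s=5: L1-HIT | VC [13]
  [7] addr=0x12e blk=37 s=5: MISS | VC [13, 53]
  [8] addr=0x1a8 blk=53 s=5: VC-HIT | VC [13, 37]
  [9] addr=0x129 blk=37 s=5: VC-HIT | VC [13, 53]

OUTCOME = VC-HIT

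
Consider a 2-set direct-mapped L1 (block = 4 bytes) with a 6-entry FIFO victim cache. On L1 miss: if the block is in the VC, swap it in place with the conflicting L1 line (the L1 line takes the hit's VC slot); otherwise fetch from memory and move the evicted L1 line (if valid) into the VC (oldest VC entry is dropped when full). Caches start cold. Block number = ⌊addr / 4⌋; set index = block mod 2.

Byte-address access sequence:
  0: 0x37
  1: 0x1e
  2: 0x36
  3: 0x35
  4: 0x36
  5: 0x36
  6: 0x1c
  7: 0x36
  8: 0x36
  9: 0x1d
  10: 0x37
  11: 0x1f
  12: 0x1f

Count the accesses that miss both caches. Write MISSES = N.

#0 0x37→b13/s1 MISS; vc=[]
#1 0x1e→b7/s1 MISS; vc=[13]
#2 0x36→b13/s1 VC-HIT; vc=[7]
#3 0x35→b13/s1 L1-HIT; vc=[7]
#4 0x36→b13/s1 L1-HIT; vc=[7]
#5 0x36→b13/s1 L1-HIT; vc=[7]
#6 0x1c→b7/s1 VC-HIT; vc=[13]
#7 0x36→b13/s1 VC-HIT; vc=[7]
#8 0x36→b13/s1 L1-HIT; vc=[7]
#9 0x1d→b7/s1 VC-HIT; vc=[13]
#10 0x37→b13/s1 VC-HIT; vc=[7]
#11 0x1f→b7/s1 VC-HIT; vc=[13]
#12 0x1f→b7/s1 L1-HIT; vc=[13]

MISSES = 2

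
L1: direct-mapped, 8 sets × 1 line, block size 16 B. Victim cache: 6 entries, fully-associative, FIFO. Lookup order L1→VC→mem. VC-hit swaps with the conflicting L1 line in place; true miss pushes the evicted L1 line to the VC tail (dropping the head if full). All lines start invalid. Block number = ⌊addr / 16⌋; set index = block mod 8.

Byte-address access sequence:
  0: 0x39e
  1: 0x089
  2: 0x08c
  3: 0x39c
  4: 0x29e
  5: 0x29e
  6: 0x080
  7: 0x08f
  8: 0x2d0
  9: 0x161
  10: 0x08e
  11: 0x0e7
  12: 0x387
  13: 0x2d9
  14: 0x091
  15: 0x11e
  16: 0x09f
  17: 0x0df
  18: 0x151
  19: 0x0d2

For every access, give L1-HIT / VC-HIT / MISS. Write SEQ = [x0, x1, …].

0: 0x39e (blk 57, set 1) → MISS  vc=[]
1: 0x89 (blk 8, set 0) → MISS  vc=[]
2: 0x8c (blk 8, set 0) → L1-HIT  vc=[]
3: 0x39c (blk 57, set 1) → L1-HIT  vc=[]
4: 0x29e (blk 41, set 1) → MISS  vc=[57]
5: 0x29e (blk 41, set 1) → L1-HIT  vc=[57]
6: 0x80 (blk 8, set 0) → L1-HIT  vc=[57]
7: 0x8f (blk 8, set 0) → L1-HIT  vc=[57]
8: 0x2d0 (blk 45, set 5) → MISS  vc=[57]
9: 0x161 (blk 22, set 6) → MISS  vc=[57]
10: 0x8e (blk 8, set 0) → L1-HIT  vc=[57]
11: 0xe7 (blk 14, set 6) → MISS  vc=[57, 22]
12: 0x387 (blk 56, set 0) → MISS  vc=[57, 22, 8]
13: 0x2d9 (blk 45, set 5) → L1-HIT  vc=[57, 22, 8]
14: 0x91 (blk 9, set 1) → MISS  vc=[57, 22, 8, 41]
15: 0x11e (blk 17, set 1) → MISS  vc=[57, 22, 8, 41, 9]
16: 0x9f (blk 9, set 1) → VC-HIT  vc=[57, 22, 8, 41, 17]
17: 0xdf (blk 13, set 5) → MISS  vc=[57, 22, 8, 41, 17, 45]
18: 0x151 (blk 21, set 5) → MISS  vc=[22, 8, 41, 17, 45, 13]
19: 0xd2 (blk 13, set 5) → VC-HIT  vc=[22, 8, 41, 17, 45, 21]

SEQ = [MISS, MISS, L1-HIT, L1-HIT, MISS, L1-HIT, L1-HIT, L1-HIT, MISS, MISS, L1-HIT, MISS, MISS, L1-HIT, MISS, MISS, VC-HIT, MISS, MISS, VC-HIT]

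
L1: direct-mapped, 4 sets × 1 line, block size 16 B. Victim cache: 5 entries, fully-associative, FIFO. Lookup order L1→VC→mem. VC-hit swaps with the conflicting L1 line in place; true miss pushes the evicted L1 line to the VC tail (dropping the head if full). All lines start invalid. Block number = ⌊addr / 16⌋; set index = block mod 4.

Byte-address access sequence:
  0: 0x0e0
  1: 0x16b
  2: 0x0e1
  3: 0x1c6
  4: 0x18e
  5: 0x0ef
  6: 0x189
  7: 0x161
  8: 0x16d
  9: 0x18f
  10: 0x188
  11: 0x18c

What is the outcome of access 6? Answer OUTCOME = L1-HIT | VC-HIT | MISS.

OUTCOME = L1-HIT

#0 0xe0→b14/s2 MISS; vc=[]
#1 0x16b→b22/s2 MISS; vc=[14]
#2 0xe1→b14/s2 VC-HIT; vc=[22]
#3 0x1c6→b28/s0 MISS; vc=[22]
#4 0x18e→b24/s0 MISS; vc=[22,28]
#5 0xef→b14/s2 L1-HIT; vc=[22,28]
#6 0x189→b24/s0 L1-HIT; vc=[22,28]
#7 0x161→b22/s2 VC-HIT; vc=[14,28]
#8 0x16d→b22/s2 L1-HIT; vc=[14,28]
#9 0x18f→b24/s0 L1-HIT; vc=[14,28]
#10 0x188→b24/s0 L1-HIT; vc=[14,28]
#11 0x18c→b24/s0 L1-HIT; vc=[14,28]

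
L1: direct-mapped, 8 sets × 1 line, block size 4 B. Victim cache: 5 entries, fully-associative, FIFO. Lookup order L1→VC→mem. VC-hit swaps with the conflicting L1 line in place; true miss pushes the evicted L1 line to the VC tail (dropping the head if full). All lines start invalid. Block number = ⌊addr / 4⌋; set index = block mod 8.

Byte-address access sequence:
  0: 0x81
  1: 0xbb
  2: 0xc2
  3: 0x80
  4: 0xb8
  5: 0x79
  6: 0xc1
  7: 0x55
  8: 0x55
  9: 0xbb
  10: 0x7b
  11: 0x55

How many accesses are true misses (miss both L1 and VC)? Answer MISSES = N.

MISSES = 5

  [0] addr=0x81 blk=32 s=0: MISS | VC []
  [1] addr=0xbb blk=46 s=6: MISS | VC []
  [2] addr=0xc2 blk=48 s=0: MISS | VC [32]
  [3] addr=0x80 blk=32 s=0: VC-HIT | VC [48]
  [4] addr=0xb8 blk=46 s=6: L1-HIT | VC [48]
  [5] addr=0x79 blk=30 s=6: MISS | VC [48, 46]
  [6] addr=0xc1 blk=48 s=0: VC-HIT | VC [32, 46]
  [7] addr=0x55 blk=21 s=5: MISS | VC [32, 46]
  [8] addr=0x55 blk=21 s=5: L1-HIT | VC [32, 46]
  [9] addr=0xbb blk=46 s=6: VC-HIT | VC [32, 30]
  [10] addr=0x7b blk=30 s=6: VC-HIT | VC [32, 46]
  [11] addr=0x55 blk=21 s=5: L1-HIT | VC [32, 46]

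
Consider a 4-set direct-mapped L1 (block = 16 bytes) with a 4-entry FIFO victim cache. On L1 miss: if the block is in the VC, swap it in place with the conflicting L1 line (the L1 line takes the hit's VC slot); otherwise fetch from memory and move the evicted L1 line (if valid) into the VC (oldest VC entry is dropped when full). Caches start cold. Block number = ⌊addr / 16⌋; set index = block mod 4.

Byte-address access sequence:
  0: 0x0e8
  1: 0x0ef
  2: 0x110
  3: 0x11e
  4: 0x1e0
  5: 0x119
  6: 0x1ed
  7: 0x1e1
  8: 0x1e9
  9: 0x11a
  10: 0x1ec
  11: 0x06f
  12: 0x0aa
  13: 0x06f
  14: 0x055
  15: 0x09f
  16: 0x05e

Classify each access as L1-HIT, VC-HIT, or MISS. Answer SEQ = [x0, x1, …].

  [0] addr=0xe8 blk=14 s=2: MISS | VC []
  [1] addr=0xef blk=14 s=2: L1-HIT | VC []
  [2] addr=0x110 blk=17 s=1: MISS | VC []
  [3] addr=0x11e blk=17 s=1: L1-HIT | VC []
  [4] addr=0x1e0 blk=30 s=2: MISS | VC [14]
  [5] addr=0x119 blk=17 s=1: L1-HIT | VC [14]
  [6] addr=0x1ed blk=30 s=2: L1-HIT | VC [14]
  [7] addr=0x1e1 blk=30 s=2: L1-HIT | VC [14]
  [8] addr=0x1e9 blk=30 s=2: L1-HIT | VC [14]
  [9] addr=0x11a blk=17 s=1: L1-HIT | VC [14]
  [10] addr=0x1ec blk=30 s=2: L1-HIT | VC [14]
  [11] addr=0x6f blk=6 s=2: MISS | VC [14, 30]
  [12] addr=0xaa blk=10 s=2: MISS | VC [14, 30, 6]
  [13] addr=0x6f blk=6 s=2: VC-HIT | VC [14, 30, 10]
  [14] addr=0x55 blk=5 s=1: MISS | VC [14, 30, 10, 17]
  [15] addr=0x9f blk=9 s=1: MISS | VC [30, 10, 17, 5]
  [16] addr=0x5e blk=5 s=1: VC-HIT | VC [30, 10, 17, 9]

SEQ = [MISS, L1-HIT, MISS, L1-HIT, MISS, L1-HIT, L1-HIT, L1-HIT, L1-HIT, L1-HIT, L1-HIT, MISS, MISS, VC-HIT, MISS, MISS, VC-HIT]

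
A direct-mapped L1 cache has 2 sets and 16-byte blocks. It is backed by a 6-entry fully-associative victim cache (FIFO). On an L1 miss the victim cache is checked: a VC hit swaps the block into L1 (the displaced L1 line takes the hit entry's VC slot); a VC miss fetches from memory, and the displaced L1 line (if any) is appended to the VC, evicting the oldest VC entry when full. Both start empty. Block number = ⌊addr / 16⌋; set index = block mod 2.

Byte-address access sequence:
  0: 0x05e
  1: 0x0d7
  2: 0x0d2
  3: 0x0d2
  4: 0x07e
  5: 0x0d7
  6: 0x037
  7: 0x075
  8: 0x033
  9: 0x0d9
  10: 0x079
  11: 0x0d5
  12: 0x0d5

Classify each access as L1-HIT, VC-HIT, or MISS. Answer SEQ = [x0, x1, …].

SEQ = [MISS, MISS, L1-HIT, L1-HIT, MISS, VC-HIT, MISS, VC-HIT, VC-HIT, VC-HIT, VC-HIT, VC-HIT, L1-HIT]

0: 0x5e (blk 5, set 1) → MISS  vc=[]
1: 0xd7 (blk 13, set 1) → MISS  vc=[5]
2: 0xd2 (blk 13, set 1) → L1-HIT  vc=[5]
3: 0xd2 (blk 13, set 1) → L1-HIT  vc=[5]
4: 0x7e (blk 7, set 1) → MISS  vc=[5, 13]
5: 0xd7 (blk 13, set 1) → VC-HIT  vc=[5, 7]
6: 0x37 (blk 3, set 1) → MISS  vc=[5, 7, 13]
7: 0x75 (blk 7, set 1) → VC-HIT  vc=[5, 3, 13]
8: 0x33 (blk 3, set 1) → VC-HIT  vc=[5, 7, 13]
9: 0xd9 (blk 13, set 1) → VC-HIT  vc=[5, 7, 3]
10: 0x79 (blk 7, set 1) → VC-HIT  vc=[5, 13, 3]
11: 0xd5 (blk 13, set 1) → VC-HIT  vc=[5, 7, 3]
12: 0xd5 (blk 13, set 1) → L1-HIT  vc=[5, 7, 3]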